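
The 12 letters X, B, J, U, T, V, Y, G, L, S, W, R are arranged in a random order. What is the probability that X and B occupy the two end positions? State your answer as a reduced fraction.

1/66

There are 12! = 479001600 arrangements.
Place X and B at the ends in 2 ways, arrange the remaining 10 in 10! = 3628800 ways: 2·3628800 = 7257600.
Probability = 7257600/479001600 = 1/66.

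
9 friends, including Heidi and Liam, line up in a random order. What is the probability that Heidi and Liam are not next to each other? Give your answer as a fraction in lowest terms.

7/9

There are 9! = 362880 arrangements.
Arrangements with Heidi and Liam adjacent: 2·8! = 80640.
So not adjacent: 362880 − 80640 = 282240, probability 282240/362880 = 7/9.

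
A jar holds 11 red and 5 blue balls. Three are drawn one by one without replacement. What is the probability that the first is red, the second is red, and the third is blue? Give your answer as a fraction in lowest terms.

55/336

Multiply the conditional probabilities at each draw: 11/16 · 10/15 · 5/14 = 550/3360 = 55/336.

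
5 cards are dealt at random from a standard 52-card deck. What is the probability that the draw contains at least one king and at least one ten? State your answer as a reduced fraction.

6509/64974

There are C(52,5) = 2598960 possible draws.
By inclusion-exclusion on the complements, draws missing all kings or all tens: C(48,5) + C(48,5) − C(44,5) = 1712304 + 1712304 − 1086008 = 2338600.
So draws with at least one of each: 2598960 − 2338600 = 260360, probability 260360/2598960 = 6509/64974.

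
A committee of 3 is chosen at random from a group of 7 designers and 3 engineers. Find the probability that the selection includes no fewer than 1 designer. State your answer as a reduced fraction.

There are C(10,3) = 120 ways to choose the 3.
The complement is all 3 are engineers: C(3,3) = 1.
Probability = 1 − 1/120 = 119/120.

119/120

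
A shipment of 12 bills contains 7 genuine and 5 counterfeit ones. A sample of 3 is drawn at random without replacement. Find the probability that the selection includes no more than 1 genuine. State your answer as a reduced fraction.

4/11

Total selections: C(12,3) = 220.
Favorable selections (no more than 1 genuine): C(7,0)·C(5,3) + C(7,1)·C(5,2) = 10 + 70 = 80.
Probability = 80/220 = 4/11.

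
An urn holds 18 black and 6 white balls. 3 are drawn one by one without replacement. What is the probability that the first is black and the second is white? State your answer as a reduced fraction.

Multiply the conditional probabilities at each draw: 18/24 · 6/23 = 108/552 = 9/46.

9/46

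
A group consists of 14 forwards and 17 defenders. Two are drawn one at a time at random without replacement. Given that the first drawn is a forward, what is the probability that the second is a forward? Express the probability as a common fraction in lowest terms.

13/30

After removing one forward, 30 remain: 13 forwards and 17 defenders.
So the probability the next is a forward is 13/30.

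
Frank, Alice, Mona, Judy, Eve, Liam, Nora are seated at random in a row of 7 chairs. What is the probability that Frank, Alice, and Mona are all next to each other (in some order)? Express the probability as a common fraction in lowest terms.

There are 7! = 5040 arrangements.
Treat the three as one block: 5! placements × 3! orders within the block = 120·6 = 720.
Probability = 720/5040 = 1/7.

1/7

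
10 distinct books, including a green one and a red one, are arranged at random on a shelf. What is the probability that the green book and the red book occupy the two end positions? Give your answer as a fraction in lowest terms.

1/45

There are 10! = 3628800 arrangements.
Place the green book and the red book at the ends in 2 ways, arrange the remaining 8 in 8! = 40320 ways: 2·40320 = 80640.
Probability = 80640/3628800 = 1/45.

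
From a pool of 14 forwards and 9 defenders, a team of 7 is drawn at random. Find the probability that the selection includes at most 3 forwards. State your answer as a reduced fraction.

1774/7429

Total selections: C(23,7) = 245157.
Favorable selections (at most 3 forwards): C(14,0)·C(9,7) + C(14,1)·C(9,6) + C(14,2)·C(9,5) + C(14,3)·C(9,4) = 36 + 1176 + 11466 + 45864 = 58542.
Probability = 58542/245157 = 1774/7429.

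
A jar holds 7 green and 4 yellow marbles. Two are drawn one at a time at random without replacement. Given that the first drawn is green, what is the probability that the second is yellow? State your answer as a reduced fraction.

2/5

After removing one green, 10 remain: 6 green and 4 yellow.
So the probability the next is yellow is 4/10 = 2/5.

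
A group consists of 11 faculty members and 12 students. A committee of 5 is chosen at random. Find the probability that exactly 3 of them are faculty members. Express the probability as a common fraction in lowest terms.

990/3059

Total number of selections: C(23,5) = 33649.
Selections with exactly 3 faculty members: choose 3 of the 11 faculty members and 2 of the 12 students, C(11,3)·C(12,2) = 165·66 = 10890.
Probability = 10890/33649 = 990/3059.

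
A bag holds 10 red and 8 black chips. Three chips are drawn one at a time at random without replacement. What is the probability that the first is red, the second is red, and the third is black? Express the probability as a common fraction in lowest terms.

Multiply the conditional probabilities at each draw: 10/18 · 9/17 · 8/16 = 720/4896 = 5/34.

5/34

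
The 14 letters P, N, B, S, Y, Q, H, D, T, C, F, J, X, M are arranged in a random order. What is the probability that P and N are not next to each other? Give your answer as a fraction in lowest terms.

There are 14! = 87178291200 arrangements.
Arrangements with P and N adjacent: 2·13! = 12454041600.
So not adjacent: 87178291200 − 12454041600 = 74724249600, probability 74724249600/87178291200 = 6/7.

6/7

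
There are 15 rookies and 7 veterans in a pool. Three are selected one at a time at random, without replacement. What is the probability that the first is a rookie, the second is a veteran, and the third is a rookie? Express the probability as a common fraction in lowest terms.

7/44

Multiply the conditional probabilities at each draw: 15/22 · 7/21 · 14/20 = 1470/9240 = 7/44.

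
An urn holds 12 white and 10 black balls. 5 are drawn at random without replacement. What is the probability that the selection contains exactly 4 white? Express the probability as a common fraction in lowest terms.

There are C(22,5) = 26334 ways to choose 5 from 22.
Selections with exactly 4 white: choose 4 of the 12 white and 1 of the 10 black, C(12,4)·C(10,1) = 495·10 = 4950.
Probability = 4950/26334 = 25/133.

25/133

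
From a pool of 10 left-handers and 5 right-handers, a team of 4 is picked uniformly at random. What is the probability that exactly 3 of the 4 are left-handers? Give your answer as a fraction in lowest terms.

There are C(15,4) = 1365 ways to choose 4 from 15.
Selections with exactly 3 left-handers: choose 3 of the 10 left-handers and 1 of the 5 right-handers, C(10,3)·C(5,1) = 120·5 = 600.
Probability = 600/1365 = 40/91.

40/91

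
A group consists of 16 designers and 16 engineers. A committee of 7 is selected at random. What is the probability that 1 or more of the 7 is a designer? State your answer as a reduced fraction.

Total selections: C(32,7) = 3365856.
The complement is all 7 are engineers: C(16,7) = 11440.
Probability = 1 − 11440/3365856 = 3354416/3365856 = 16127/16182.

16127/16182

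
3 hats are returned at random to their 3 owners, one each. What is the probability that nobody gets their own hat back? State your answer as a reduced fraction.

1/3

There are 3! = 6 assignments.
By inclusion-exclusion, assignments with no fixed points: C(3,0)·3! − C(3,1)·2! + C(3,2)·1! − C(3,3)·0! = 2.
Probability = 2/6 = 1/3.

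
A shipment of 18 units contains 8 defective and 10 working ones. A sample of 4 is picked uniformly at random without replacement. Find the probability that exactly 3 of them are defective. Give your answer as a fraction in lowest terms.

28/153

There are C(18,4) = 3060 ways to choose 4 from 18.
Selections with exactly 3 defective: choose 3 of the 8 defective and 1 of the 10 working, C(8,3)·C(10,1) = 56·10 = 560.
Probability = 560/3060 = 28/153.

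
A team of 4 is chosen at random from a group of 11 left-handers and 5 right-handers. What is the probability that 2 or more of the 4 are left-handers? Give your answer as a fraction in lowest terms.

341/364

There are C(16,4) = 1820 ways to choose the 4.
Count the complement (fewer than 2 left-handers): C(11,0)·C(5,4) + C(11,1)·C(5,3) = 5 + 110 = 115.
Probability = 1 − 115/1820 = 1705/1820 = 341/364.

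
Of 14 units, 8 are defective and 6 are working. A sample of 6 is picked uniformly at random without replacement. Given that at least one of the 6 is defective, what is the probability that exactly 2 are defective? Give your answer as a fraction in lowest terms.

Work in counts. Selections with at least one defective: C(14,6) − C(6,6) = 3003 − 1 = 3002.
Of those, selections where exactly 2 are defective: C(8,2)·C(6,4) = 28·15 = 420.
Conditional probability = 420/3002 = 210/1501.

210/1501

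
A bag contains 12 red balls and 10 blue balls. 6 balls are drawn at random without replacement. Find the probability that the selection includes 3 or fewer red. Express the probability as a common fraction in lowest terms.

Total selections: C(22,6) = 74613.
Favorable selections (3 or fewer red): C(12,0)·C(10,6) + C(12,1)·C(10,5) + C(12,2)·C(10,4) + C(12,3)·C(10,3) = 210 + 3024 + 13860 + 26400 = 43494.
Probability = 43494/74613 = 1318/2261.

1318/2261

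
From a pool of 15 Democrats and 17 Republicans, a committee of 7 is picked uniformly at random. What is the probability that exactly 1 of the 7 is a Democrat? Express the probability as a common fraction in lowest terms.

595/10788

There are C(32,7) = 3365856 ways to choose 7 from 32.
Selections with exactly 1 Democrat: choose 1 of the 15 Democrats and 6 of the 17 Republicans, C(15,1)·C(17,6) = 15·12376 = 185640.
Probability = 185640/3365856 = 595/10788.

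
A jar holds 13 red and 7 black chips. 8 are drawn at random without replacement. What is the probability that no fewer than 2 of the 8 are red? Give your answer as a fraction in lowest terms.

9689/9690

Total selections: C(20,8) = 125970.
The complement is exactly 1 red: C(13,1)·C(7,7) = 13.
Probability = 1 − 13/125970 = 125957/125970 = 9689/9690.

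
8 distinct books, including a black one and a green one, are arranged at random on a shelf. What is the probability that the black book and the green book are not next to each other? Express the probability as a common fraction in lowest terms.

There are 8! = 40320 arrangements.
Arrangements with the black book and the green book adjacent: 2·7! = 10080.
So not adjacent: 40320 − 10080 = 30240, probability 30240/40320 = 3/4.

3/4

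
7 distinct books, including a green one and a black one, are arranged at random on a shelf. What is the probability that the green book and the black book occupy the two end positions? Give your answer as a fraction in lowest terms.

There are 7! = 5040 arrangements.
Place the green book and the black book at the ends in 2 ways, arrange the remaining 5 in 5! = 120 ways: 2·120 = 240.
Probability = 240/5040 = 1/21.

1/21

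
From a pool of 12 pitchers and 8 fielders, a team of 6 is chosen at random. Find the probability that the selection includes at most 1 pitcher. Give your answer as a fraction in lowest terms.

There are C(20,6) = 38760 ways to choose the 6.
Favorable selections (at most 1 pitcher): C(12,0)·C(8,6) + C(12,1)·C(8,5) = 28 + 672 = 700.
Probability = 700/38760 = 35/1938.

35/1938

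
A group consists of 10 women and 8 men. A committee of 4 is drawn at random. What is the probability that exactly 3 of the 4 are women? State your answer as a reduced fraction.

16/51

The sample space is all 4-subsets of the 18: C(18,4) = 3060.
Selections with exactly 3 women: choose 3 of the 10 women and 1 of the 8 men, C(10,3)·C(8,1) = 120·8 = 960.
Probability = 960/3060 = 16/51.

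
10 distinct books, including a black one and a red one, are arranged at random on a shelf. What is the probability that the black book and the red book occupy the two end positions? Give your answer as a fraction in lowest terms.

1/45

There are 10! = 3628800 arrangements.
Place the black book and the red book at the ends in 2 ways, arrange the remaining 8 in 8! = 40320 ways: 2·40320 = 80640.
Probability = 80640/3628800 = 1/45.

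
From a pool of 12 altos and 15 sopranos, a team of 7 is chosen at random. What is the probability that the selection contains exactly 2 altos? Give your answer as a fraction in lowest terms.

77/345

The sample space is all 7-subsets of the 27: C(27,7) = 888030.
Selections with exactly 2 altos: choose 2 of the 12 altos and 5 of the 15 sopranos, C(12,2)·C(15,5) = 66·3003 = 198198.
Probability = 198198/888030 = 77/345.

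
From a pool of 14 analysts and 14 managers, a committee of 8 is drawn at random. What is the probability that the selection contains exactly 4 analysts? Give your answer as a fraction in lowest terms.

1001/3105

The sample space is all 8-subsets of the 28: C(28,8) = 3108105.
Selections with exactly 4 analysts: choose 4 of the 14 analysts and 4 of the 14 managers, C(14,4)·C(14,4) = 1001·1001 = 1002001.
Probability = 1002001/3108105 = 1001/3105.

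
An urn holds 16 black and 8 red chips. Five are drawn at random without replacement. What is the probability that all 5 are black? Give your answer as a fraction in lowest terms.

There are C(24,5) = 42504 possible selections.
Selections with all black: C(16,5) = 4368.
Probability = 4368/42504 = 26/253.

26/253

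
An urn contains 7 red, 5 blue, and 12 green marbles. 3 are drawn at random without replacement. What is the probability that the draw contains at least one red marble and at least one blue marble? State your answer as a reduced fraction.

There are C(24,3) = 2024 possible draws.
By inclusion-exclusion on the complements, draws missing all red or all blue: C(17,3) + C(19,3) − C(12,3) = 680 + 969 − 220 = 1429.
So draws with at least one of each: 2024 − 1429 = 595, probability 595/2024.

595/2024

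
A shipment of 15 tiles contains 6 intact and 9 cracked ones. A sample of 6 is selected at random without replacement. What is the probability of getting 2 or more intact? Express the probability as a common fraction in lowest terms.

119/143

There are C(15,6) = 5005 ways to choose the 6.
Count the complement (fewer than 2 intact): C(6,0)·C(9,6) + C(6,1)·C(9,5) = 84 + 756 = 840.
Probability = 1 − 840/5005 = 4165/5005 = 119/143.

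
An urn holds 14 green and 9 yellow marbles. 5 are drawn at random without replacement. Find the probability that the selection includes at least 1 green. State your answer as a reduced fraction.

4789/4807

There are C(23,5) = 33649 ways to choose the 5.
The complement is all 5 are yellow: C(9,5) = 126.
Probability = 1 − 126/33649 = 33523/33649 = 4789/4807.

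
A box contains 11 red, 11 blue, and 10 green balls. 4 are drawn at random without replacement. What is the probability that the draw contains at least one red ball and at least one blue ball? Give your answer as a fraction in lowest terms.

605/899

There are C(32,4) = 35960 possible draws.
By inclusion-exclusion on the complements, draws missing all red or all blue: C(21,4) + C(21,4) − C(10,4) = 5985 + 5985 − 210 = 11760.
So draws with at least one of each: 35960 − 11760 = 24200, probability 24200/35960 = 605/899.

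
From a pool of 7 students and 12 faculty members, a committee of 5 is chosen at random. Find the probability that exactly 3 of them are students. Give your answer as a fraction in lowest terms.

Total number of selections: C(19,5) = 11628.
Selections with exactly 3 students: choose 3 of the 7 students and 2 of the 12 faculty members, C(7,3)·C(12,2) = 35·66 = 2310.
Probability = 2310/11628 = 385/1938.

385/1938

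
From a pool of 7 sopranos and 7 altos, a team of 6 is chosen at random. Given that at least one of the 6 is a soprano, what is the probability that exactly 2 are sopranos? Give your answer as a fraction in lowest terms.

105/428

Work in counts. Selections with at least one soprano: C(14,6) − C(7,6) = 3003 − 7 = 2996.
Of those, selections where exactly 2 are sopranos: C(7,2)·C(7,4) = 21·35 = 735.
Conditional probability = 735/2996 = 105/428.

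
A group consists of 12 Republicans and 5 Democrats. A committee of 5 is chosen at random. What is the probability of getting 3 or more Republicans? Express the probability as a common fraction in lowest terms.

Total selections: C(17,5) = 6188.
Favorable selections (3 or more Republicans): C(12,3)·C(5,2) + C(12,4)·C(5,1) + C(12,5)·C(5,0) = 2200 + 2475 + 792 = 5467.
Probability = 5467/6188 = 781/884.

781/884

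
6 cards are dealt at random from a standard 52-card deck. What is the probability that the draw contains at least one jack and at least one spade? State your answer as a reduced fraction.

6772177/20358520

There are C(52,6) = 20358520 possible draws.
By inclusion-exclusion on the complements, draws missing all jacks or all spades: C(48,6) + C(39,6) − C(36,6) = 12271512 + 3262623 − 1947792 = 13586343.
So draws with at least one of each: 20358520 − 13586343 = 6772177, probability 6772177/20358520.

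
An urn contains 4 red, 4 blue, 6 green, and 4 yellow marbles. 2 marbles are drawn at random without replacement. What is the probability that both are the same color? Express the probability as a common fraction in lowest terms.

11/51

There are C(18,2) = 153 ways to draw 2 marbles.
All same color: C(4,2) + C(4,2) + C(6,2) + C(4,2) = 6 + 6 + 15 + 6 = 33.
Probability = 33/153 = 11/51.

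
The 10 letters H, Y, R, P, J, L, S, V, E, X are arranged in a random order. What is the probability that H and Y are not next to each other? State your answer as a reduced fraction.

There are 10! = 3628800 arrangements.
Arrangements with H and Y adjacent: 2·9! = 725760.
So not adjacent: 3628800 − 725760 = 2903040, probability 2903040/3628800 = 4/5.

4/5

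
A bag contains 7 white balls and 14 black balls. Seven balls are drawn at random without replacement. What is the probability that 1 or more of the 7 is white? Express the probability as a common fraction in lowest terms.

4702/4845

Total selections: C(21,7) = 116280.
The complement is all 7 are black: C(14,7) = 3432.
Probability = 1 − 3432/116280 = 112848/116280 = 4702/4845.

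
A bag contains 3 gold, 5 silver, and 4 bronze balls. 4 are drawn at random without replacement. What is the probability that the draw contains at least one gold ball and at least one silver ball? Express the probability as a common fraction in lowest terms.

67/99

There are C(12,4) = 495 possible draws.
By inclusion-exclusion on the complements, draws missing all gold or all silver: C(9,4) + C(7,4) − C(4,4) = 126 + 35 − 1 = 160.
So draws with at least one of each: 495 − 160 = 335, probability 335/495 = 67/99.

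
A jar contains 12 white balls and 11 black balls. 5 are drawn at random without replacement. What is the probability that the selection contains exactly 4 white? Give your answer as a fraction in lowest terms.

495/3059

The sample space is all 5-subsets of the 23: C(23,5) = 33649.
Selections with exactly 4 white: choose 4 of the 12 white and 1 of the 11 black, C(12,4)·C(11,1) = 495·11 = 5445.
Probability = 5445/33649 = 495/3059.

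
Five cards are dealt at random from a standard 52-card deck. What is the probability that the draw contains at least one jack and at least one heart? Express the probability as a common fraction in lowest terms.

There are C(52,5) = 2598960 possible draws.
By inclusion-exclusion on the complements, draws missing all jacks or all hearts: C(48,5) + C(39,5) − C(36,5) = 1712304 + 575757 − 376992 = 1911069.
So draws with at least one of each: 2598960 − 1911069 = 687891, probability 687891/2598960 = 229297/866320.

229297/866320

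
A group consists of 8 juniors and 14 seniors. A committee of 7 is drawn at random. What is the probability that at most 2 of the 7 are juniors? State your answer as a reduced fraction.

949/1938

Total selections: C(22,7) = 170544.
Favorable selections (at most 2 juniors): C(8,0)·C(14,7) + C(8,1)·C(14,6) + C(8,2)·C(14,5) = 3432 + 24024 + 56056 = 83512.
Probability = 83512/170544 = 949/1938.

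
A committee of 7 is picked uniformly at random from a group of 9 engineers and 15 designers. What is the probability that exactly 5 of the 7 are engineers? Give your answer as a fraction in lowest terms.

735/19228

The sample space is all 7-subsets of the 24: C(24,7) = 346104.
Selections with exactly 5 engineers: choose 5 of the 9 engineers and 2 of the 15 designers, C(9,5)·C(15,2) = 126·105 = 13230.
Probability = 13230/346104 = 735/19228.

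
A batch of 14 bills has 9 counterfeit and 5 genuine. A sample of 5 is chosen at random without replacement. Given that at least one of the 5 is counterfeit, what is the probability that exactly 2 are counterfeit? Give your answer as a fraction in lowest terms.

Work in counts. Selections with at least one counterfeit: C(14,5) − C(5,5) = 2002 − 1 = 2001.
Of those, selections where exactly 2 are counterfeit: C(9,2)·C(5,3) = 36·10 = 360.
Conditional probability = 360/2001 = 120/667.

120/667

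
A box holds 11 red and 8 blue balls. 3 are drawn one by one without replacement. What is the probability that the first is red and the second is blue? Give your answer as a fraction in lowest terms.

Multiply the conditional probabilities at each draw: 11/19 · 8/18 = 88/342 = 44/171.

44/171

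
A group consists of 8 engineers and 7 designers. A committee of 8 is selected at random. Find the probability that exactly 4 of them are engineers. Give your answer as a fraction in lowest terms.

Total number of selections: C(15,8) = 6435.
Selections with exactly 4 engineers: choose 4 of the 8 engineers and 4 of the 7 designers, C(8,4)·C(7,4) = 70·35 = 2450.
Probability = 2450/6435 = 490/1287.

490/1287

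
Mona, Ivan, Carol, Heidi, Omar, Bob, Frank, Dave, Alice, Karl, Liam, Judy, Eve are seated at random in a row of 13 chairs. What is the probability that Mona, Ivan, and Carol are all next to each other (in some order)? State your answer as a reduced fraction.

There are 13! = 6227020800 arrangements.
Treat the three as one block: 11! placements × 3! orders within the block = 39916800·6 = 239500800.
Probability = 239500800/6227020800 = 1/26.

1/26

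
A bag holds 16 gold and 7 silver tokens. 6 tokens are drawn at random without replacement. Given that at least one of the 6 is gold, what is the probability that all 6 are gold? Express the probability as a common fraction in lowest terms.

286/3605

Work in counts. Selections with at least one gold: C(23,6) − C(7,6) = 100947 − 7 = 100940.
Of those, selections where all 6 are gold: C(16,6) = 8008.
Conditional probability = 8008/100940 = 286/3605.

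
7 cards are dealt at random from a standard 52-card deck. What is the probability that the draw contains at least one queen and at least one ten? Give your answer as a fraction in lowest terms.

There are C(52,7) = 133784560 possible draws.
By inclusion-exclusion on the complements, draws missing all queens or all tens: C(48,7) + C(48,7) − C(44,7) = 73629072 + 73629072 − 38320568 = 108937576.
So draws with at least one of each: 133784560 − 108937576 = 24846984, probability 24846984/133784560 = 3105873/16723070.

3105873/16723070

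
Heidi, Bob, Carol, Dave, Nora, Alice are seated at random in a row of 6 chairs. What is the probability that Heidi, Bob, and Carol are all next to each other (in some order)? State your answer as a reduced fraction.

1/5

There are 6! = 720 arrangements.
Treat the three as one block: 4! placements × 3! orders within the block = 24·6 = 144.
Probability = 144/720 = 1/5.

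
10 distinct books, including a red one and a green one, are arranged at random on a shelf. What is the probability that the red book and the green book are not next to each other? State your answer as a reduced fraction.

4/5

There are 10! = 3628800 arrangements.
Arrangements with the red book and the green book adjacent: 2·9! = 725760.
So not adjacent: 3628800 − 725760 = 2903040, probability 2903040/3628800 = 4/5.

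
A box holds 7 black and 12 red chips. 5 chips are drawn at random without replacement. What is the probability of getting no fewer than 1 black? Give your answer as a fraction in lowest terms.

301/323

There are C(19,5) = 11628 ways to choose the 5.
The complement is all 5 are red: C(12,5) = 792.
Probability = 1 − 792/11628 = 10836/11628 = 301/323.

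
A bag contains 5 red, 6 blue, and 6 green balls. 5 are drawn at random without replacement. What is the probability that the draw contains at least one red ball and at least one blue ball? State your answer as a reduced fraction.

95/119

There are C(17,5) = 6188 possible draws.
By inclusion-exclusion on the complements, draws missing all red or all blue: C(12,5) + C(11,5) − C(6,5) = 792 + 462 − 6 = 1248.
So draws with at least one of each: 6188 − 1248 = 4940, probability 4940/6188 = 95/119.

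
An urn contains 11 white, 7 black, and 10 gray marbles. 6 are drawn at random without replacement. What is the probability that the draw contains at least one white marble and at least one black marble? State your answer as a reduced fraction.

341/414

There are C(28,6) = 376740 possible draws.
By inclusion-exclusion on the complements, draws missing all white or all black: C(17,6) + C(21,6) − C(10,6) = 12376 + 54264 − 210 = 66430.
So draws with at least one of each: 376740 − 66430 = 310310, probability 310310/376740 = 341/414.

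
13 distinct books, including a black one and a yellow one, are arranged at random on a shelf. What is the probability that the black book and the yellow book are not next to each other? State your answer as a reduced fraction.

There are 13! = 6227020800 arrangements.
Arrangements with the black book and the yellow book adjacent: 2·12! = 958003200.
So not adjacent: 6227020800 − 958003200 = 5269017600, probability 5269017600/6227020800 = 11/13.

11/13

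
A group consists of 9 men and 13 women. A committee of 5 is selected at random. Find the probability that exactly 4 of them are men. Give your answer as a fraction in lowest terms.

13/209

There are C(22,5) = 26334 ways to choose 5 from 22.
Selections with exactly 4 men: choose 4 of the 9 men and 1 of the 13 women, C(9,4)·C(13,1) = 126·13 = 1638.
Probability = 1638/26334 = 13/209.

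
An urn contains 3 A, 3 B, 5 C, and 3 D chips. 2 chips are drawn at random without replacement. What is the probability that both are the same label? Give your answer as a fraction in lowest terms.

There are C(14,2) = 91 ways to draw 2 chips.
All same label: C(3,2) + C(3,2) + C(5,2) + C(3,2) = 3 + 3 + 10 + 3 = 19.
Probability = 19/91.

19/91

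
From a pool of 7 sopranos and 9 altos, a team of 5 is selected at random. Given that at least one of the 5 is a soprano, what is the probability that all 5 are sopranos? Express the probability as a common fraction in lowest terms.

1/202

Work in counts. Selections with at least one soprano: C(16,5) − C(9,5) = 4368 − 126 = 4242.
Of those, selections where all 5 are sopranos: C(7,5) = 21.
Conditional probability = 21/4242 = 1/202.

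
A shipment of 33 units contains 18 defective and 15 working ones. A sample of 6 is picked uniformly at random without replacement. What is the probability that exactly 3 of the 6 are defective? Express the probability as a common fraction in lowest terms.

There are C(33,6) = 1107568 ways to choose 6 from 33.
Selections with exactly 3 defective: choose 3 of the 18 defective and 3 of the 15 working, C(18,3)·C(15,3) = 816·455 = 371280.
Probability = 371280/1107568 = 3315/9889.

3315/9889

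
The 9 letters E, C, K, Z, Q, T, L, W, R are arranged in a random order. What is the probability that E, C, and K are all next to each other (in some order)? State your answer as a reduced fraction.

1/12

There are 9! = 362880 arrangements.
Treat the three as one block: 7! placements × 3! orders within the block = 5040·6 = 30240.
Probability = 30240/362880 = 1/12.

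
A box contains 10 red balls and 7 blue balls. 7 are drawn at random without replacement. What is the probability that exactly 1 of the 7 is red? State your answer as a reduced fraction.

35/9724

Total number of selections: C(17,7) = 19448.
Selections with exactly 1 red: choose 1 of the 10 red and 6 of the 7 blue, C(10,1)·C(7,6) = 10·7 = 70.
Probability = 70/19448 = 35/9724.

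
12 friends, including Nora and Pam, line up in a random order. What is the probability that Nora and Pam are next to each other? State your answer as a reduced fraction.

There are 12! = 479001600 arrangements.
Treat Nora and Pam as a block: 11! arrangements of the blocks × 2 orders within the block = 2·39916800 = 79833600.
Probability = 79833600/479001600 = 1/6.

1/6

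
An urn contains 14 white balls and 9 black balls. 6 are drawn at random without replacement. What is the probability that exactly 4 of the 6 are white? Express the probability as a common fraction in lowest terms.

156/437

The sample space is all 6-subsets of the 23: C(23,6) = 100947.
Selections with exactly 4 white: choose 4 of the 14 white and 2 of the 9 black, C(14,4)·C(9,2) = 1001·36 = 36036.
Probability = 36036/100947 = 156/437.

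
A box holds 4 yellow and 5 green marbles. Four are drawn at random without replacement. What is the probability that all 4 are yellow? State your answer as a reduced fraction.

There are C(9,4) = 126 possible selections.
Selections with all yellow: C(4,4) = 1.
Probability = 1/126.

1/126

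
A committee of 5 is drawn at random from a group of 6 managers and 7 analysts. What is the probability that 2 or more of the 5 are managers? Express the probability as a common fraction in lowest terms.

There are C(13,5) = 1287 ways to choose the 5.
Favorable selections (2 or more managers): C(6,2)·C(7,3) + C(6,3)·C(7,2) + C(6,4)·C(7,1) + C(6,5)·C(7,0) = 525 + 420 + 105 + 6 = 1056.
Probability = 1056/1287 = 32/39.

32/39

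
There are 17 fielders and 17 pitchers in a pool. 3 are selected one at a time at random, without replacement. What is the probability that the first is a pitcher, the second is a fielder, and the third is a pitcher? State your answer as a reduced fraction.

Multiply the conditional probabilities at each draw: 17/34 · 17/33 · 16/32 = 4624/35904 = 17/132.

17/132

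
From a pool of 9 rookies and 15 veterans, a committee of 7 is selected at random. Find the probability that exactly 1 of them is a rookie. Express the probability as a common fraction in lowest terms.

455/3496

There are C(24,7) = 346104 ways to choose 7 from 24.
Selections with exactly 1 rookie: choose 1 of the 9 rookies and 6 of the 15 veterans, C(9,1)·C(15,6) = 9·5005 = 45045.
Probability = 45045/346104 = 455/3496.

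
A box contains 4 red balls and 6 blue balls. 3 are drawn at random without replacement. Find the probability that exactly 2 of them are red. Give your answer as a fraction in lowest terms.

3/10

Total number of selections: C(10,3) = 120.
Selections with exactly 2 red: choose 2 of the 4 red and 1 of the 6 blue, C(4,2)·C(6,1) = 6·6 = 36.
Probability = 36/120 = 3/10.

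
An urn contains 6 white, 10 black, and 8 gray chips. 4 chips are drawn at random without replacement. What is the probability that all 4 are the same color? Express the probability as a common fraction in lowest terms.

There are C(24,4) = 10626 ways to draw 4 chips.
All same color: C(6,4) + C(10,4) + C(8,4) = 15 + 210 + 70 = 295.
Probability = 295/10626.

295/10626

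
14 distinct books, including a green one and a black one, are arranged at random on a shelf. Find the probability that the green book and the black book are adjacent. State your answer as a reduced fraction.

1/7

There are 14! = 87178291200 arrangements.
Treat the green book and the black book as a block: 13! arrangements of the blocks × 2 orders within the block = 2·6227020800 = 12454041600.
Probability = 12454041600/87178291200 = 1/7.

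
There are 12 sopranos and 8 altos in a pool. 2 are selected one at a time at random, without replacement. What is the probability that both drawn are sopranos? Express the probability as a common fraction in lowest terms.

33/95

Multiply the conditional probabilities at each draw: 12/20 · 11/19 = 132/380 = 33/95.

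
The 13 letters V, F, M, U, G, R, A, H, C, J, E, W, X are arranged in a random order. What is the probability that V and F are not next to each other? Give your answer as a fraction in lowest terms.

There are 13! = 6227020800 arrangements.
Arrangements with V and F adjacent: 2·12! = 958003200.
So not adjacent: 6227020800 − 958003200 = 5269017600, probability 5269017600/6227020800 = 11/13.

11/13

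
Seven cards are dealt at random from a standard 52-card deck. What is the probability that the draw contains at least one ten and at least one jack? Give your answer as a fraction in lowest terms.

There are C(52,7) = 133784560 possible draws.
By inclusion-exclusion on the complements, draws missing all tens or all jacks: C(48,7) + C(48,7) − C(44,7) = 73629072 + 73629072 − 38320568 = 108937576.
So draws with at least one of each: 133784560 − 108937576 = 24846984, probability 24846984/133784560 = 3105873/16723070.

3105873/16723070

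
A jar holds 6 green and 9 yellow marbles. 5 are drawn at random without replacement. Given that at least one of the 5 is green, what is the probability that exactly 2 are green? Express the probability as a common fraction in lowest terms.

60/137

Work in counts. Selections with at least one green: C(15,5) − C(9,5) = 3003 − 126 = 2877.
Of those, selections where exactly 2 are green: C(6,2)·C(9,3) = 15·84 = 1260.
Conditional probability = 1260/2877 = 60/137.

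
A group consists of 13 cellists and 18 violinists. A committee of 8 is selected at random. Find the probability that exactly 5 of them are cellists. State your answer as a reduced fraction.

There are C(31,8) = 7888725 ways to choose 8 from 31.
Selections with exactly 5 cellists: choose 5 of the 13 cellists and 3 of the 18 violinists, C(13,5)·C(18,3) = 1287·816 = 1050192.
Probability = 1050192/7888725 = 2992/22475.

2992/22475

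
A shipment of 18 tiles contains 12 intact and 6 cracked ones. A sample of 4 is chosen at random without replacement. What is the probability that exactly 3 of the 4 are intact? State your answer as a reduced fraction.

There are C(18,4) = 3060 ways to choose 4 from 18.
Selections with exactly 3 intact: choose 3 of the 12 intact and 1 of the 6 cracked, C(12,3)·C(6,1) = 220·6 = 1320.
Probability = 1320/3060 = 22/51.

22/51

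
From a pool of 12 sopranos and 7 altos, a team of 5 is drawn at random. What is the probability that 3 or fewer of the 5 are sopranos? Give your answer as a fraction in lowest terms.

Total selections: C(19,5) = 11628.
Count the complement (more than 3 sopranos): C(12,4)·C(7,1) + C(12,5)·C(7,0) = 3465 + 792 = 4257.
Probability = 1 − 4257/11628 = 7371/11628 = 819/1292.

819/1292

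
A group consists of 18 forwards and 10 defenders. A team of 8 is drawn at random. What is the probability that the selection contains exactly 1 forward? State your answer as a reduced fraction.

Total number of selections: C(28,8) = 3108105.
Selections with exactly 1 forward: choose 1 of the 18 forwards and 7 of the 10 defenders, C(18,1)·C(10,7) = 18·120 = 2160.
Probability = 2160/3108105 = 16/23023.

16/23023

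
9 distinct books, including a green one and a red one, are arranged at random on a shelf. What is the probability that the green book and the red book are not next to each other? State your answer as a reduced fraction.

There are 9! = 362880 arrangements.
Arrangements with the green book and the red book adjacent: 2·8! = 80640.
So not adjacent: 362880 − 80640 = 282240, probability 282240/362880 = 7/9.

7/9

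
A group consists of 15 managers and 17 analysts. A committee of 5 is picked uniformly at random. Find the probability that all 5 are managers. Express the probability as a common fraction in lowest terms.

There are C(32,5) = 201376 possible selections.
Selections with all managers: C(15,5) = 3003.
Probability = 3003/201376 = 429/28768.

429/28768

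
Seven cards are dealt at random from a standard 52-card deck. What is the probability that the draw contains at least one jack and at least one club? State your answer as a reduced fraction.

53122231/133784560

There are C(52,7) = 133784560 possible draws.
By inclusion-exclusion on the complements, draws missing all jacks or all clubs: C(48,7) + C(39,7) − C(36,7) = 73629072 + 15380937 − 8347680 = 80662329.
So draws with at least one of each: 133784560 − 80662329 = 53122231, probability 53122231/133784560.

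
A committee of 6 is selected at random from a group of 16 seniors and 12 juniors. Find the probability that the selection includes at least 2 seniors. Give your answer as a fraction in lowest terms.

30262/31395

There are C(28,6) = 376740 ways to choose the 6.
Count the complement (fewer than 2 seniors): C(16,0)·C(12,6) + C(16,1)·C(12,5) = 924 + 12672 = 13596.
Probability = 1 − 13596/376740 = 363144/376740 = 30262/31395.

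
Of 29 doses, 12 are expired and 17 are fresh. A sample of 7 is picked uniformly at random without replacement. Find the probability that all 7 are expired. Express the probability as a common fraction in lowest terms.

There are C(29,7) = 1560780 possible selections.
Selections with all expired: C(12,7) = 792.
Probability = 792/1560780 = 22/43355.

22/43355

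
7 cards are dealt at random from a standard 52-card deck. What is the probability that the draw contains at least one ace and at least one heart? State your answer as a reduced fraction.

53122231/133784560

There are C(52,7) = 133784560 possible draws.
By inclusion-exclusion on the complements, draws missing all aces or all hearts: C(48,7) + C(39,7) − C(36,7) = 73629072 + 15380937 − 8347680 = 80662329.
So draws with at least one of each: 133784560 − 80662329 = 53122231, probability 53122231/133784560.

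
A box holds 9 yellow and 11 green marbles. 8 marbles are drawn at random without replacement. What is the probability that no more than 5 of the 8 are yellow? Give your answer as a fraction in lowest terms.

There are C(20,8) = 125970 ways to choose the 8.
Count the complement (more than 5 yellow): C(9,6)·C(11,2) + C(9,7)·C(11,1) + C(9,8)·C(11,0) = 4620 + 396 + 9 = 5025.
Probability = 1 − 5025/125970 = 120945/125970 = 8063/8398.

8063/8398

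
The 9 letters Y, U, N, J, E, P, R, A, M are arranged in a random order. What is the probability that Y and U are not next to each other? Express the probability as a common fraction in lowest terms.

7/9

There are 9! = 362880 arrangements.
Arrangements with Y and U adjacent: 2·8! = 80640.
So not adjacent: 362880 − 80640 = 282240, probability 282240/362880 = 7/9.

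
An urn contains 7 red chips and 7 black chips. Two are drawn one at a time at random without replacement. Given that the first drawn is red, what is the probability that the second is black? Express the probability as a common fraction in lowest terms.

After removing one red, 13 remain: 6 red and 7 black.
So the probability the next is black is 7/13.

7/13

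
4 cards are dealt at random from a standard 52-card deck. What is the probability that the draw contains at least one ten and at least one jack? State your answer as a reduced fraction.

1332/20825

There are C(52,4) = 270725 possible draws.
By inclusion-exclusion on the complements, draws missing all tens or all jacks: C(48,4) + C(48,4) − C(44,4) = 194580 + 194580 − 135751 = 253409.
So draws with at least one of each: 270725 − 253409 = 17316, probability 17316/270725 = 1332/20825.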